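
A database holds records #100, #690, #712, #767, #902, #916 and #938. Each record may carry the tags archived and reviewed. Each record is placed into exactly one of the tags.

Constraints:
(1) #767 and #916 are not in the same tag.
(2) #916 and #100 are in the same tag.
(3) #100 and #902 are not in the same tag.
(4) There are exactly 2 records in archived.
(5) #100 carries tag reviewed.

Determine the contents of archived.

archived = {#767, #902}

From (5): #100 ∈ reviewed.
(2): #916 matches #100: #916 ∉ archived.
(2): #916 matches #100: #916 ∈ reviewed.
(3): #902 ∉ reviewed.
Only one tag left: #902 ∈ archived.
(1): #767 ∉ reviewed.
Only one tag left: #767 ∈ archived.
(4): archived already has 2, so the rest are out.
Only one tag left: #690 ∈ reviewed.
Only one tag left: #712 ∈ reviewed.
Only one tag left: #938 ∈ reviewed.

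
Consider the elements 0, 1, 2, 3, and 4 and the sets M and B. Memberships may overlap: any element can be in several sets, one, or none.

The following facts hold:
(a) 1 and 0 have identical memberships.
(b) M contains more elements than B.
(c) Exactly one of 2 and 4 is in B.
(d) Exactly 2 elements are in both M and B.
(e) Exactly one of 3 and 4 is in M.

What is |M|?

4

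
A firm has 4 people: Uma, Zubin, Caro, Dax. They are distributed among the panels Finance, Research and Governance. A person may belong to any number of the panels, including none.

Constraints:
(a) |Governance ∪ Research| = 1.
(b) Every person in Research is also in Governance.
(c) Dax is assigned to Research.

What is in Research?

Research = {Dax}

From (c): Dax ∈ Research.
(b) with Dax ∈ Research: Dax ∈ Governance.
Suppose Uma ∈ Research: no assignment then satisfies all the clues, so Uma ∉ Research.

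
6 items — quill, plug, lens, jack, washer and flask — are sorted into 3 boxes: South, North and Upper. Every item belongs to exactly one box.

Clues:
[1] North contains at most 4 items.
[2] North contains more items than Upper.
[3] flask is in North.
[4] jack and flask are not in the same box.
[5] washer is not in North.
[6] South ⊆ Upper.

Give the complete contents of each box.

South = {}; North = {flask, lens, plug, quill}; Upper = {jack, washer}

From (3): flask ∈ North.
From (5): washer ∉ North.
(4): jack ∉ North.
Suppose quill ∈ South: no assignment then satisfies all the clues, so quill ∉ South.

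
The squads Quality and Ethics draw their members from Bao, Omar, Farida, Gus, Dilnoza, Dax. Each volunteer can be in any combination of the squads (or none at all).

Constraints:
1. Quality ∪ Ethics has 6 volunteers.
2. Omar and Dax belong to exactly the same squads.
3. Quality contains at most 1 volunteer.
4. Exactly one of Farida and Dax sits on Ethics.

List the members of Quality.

Quality = {Farida}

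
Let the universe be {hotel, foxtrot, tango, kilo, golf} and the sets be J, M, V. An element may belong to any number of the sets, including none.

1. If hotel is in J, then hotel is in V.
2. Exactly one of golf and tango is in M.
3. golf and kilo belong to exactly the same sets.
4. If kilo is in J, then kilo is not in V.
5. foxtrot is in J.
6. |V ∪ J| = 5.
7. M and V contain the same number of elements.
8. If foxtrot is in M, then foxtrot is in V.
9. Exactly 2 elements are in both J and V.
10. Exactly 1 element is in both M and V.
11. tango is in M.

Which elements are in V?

From (5): foxtrot ∈ J.
From (11): tango ∈ M.
(2) (exactly one): golf ∉ M.
(3): kilo matches golf: kilo ∉ M.
Suppose hotel ∉ V: no assignment then satisfies all the clues, so hotel ∈ V.

V = {foxtrot, hotel}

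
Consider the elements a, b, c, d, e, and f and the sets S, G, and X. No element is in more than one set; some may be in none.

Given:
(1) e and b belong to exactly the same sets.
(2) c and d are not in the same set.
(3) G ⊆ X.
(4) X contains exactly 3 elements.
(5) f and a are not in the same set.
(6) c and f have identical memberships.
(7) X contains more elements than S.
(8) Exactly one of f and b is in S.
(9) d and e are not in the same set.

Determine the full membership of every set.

S = {c, f}; G = {}; X = {a, b, e}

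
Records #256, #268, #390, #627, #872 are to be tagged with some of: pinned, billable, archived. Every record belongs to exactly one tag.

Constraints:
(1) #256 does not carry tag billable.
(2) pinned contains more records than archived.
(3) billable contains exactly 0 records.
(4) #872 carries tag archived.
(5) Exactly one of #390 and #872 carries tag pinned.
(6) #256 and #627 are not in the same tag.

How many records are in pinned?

3

From (1): #256 ∉ billable.
From (4): #872 ∈ archived.
(3): billable already has 0, so the rest are out.
(5) (exactly one): #390 ∈ pinned.
Suppose #268 ∉ pinned: no assignment then satisfies all the clues, so #268 ∈ pinned.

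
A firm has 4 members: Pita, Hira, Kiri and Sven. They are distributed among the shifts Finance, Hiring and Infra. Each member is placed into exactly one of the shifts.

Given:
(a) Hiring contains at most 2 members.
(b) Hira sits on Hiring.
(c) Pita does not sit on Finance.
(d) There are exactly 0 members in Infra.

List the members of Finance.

From (b): Hira ∈ Hiring.
From (c): Pita ∉ Finance.
(d): Infra already has 0, so the rest are out.
Only one shift left: Pita ∈ Hiring.
(a): Hiring already has 2, so the rest are out.
Only one shift left: Kiri ∈ Finance.
Only one shift left: Sven ∈ Finance.

Finance = {Kiri, Sven}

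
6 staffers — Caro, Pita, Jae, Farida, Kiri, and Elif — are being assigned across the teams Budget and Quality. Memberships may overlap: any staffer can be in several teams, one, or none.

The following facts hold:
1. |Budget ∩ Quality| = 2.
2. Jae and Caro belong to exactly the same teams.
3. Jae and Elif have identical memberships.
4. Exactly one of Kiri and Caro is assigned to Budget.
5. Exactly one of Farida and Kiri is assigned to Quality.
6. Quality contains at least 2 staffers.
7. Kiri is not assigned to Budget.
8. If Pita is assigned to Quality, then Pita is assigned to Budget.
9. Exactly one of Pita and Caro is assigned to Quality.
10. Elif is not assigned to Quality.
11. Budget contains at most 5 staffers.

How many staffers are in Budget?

From (7): Kiri ∉ Budget.
From (10): Elif ∉ Quality.
(3): Jae matches Elif: Jae ∉ Quality.
(4) (exactly one): Caro ∈ Budget.
(2): Jae matches Caro: Jae ∈ Budget.
(2): Caro matches Jae: Caro ∉ Quality.
(3): Elif matches Jae: Elif ∈ Budget.
(9) (exactly one): Pita ∈ Quality.
(8): Pita ∈ Budget.
Suppose Farida ∉ Budget: no assignment then satisfies all the clues, so Farida ∈ Budget.

5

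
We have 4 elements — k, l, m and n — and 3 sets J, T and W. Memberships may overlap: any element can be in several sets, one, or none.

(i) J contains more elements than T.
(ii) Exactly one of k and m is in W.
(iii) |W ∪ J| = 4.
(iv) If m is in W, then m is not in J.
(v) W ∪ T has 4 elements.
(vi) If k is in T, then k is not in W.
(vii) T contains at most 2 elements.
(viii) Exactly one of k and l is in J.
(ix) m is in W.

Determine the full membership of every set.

J = {k, n}; T = {k}; W = {l, m, n}

From (ix): m ∈ W.
(ii) (exactly one): k ∉ W.
(iv): m ∉ J.
Suppose k ∉ J: no assignment then satisfies all the clues, so k ∈ J.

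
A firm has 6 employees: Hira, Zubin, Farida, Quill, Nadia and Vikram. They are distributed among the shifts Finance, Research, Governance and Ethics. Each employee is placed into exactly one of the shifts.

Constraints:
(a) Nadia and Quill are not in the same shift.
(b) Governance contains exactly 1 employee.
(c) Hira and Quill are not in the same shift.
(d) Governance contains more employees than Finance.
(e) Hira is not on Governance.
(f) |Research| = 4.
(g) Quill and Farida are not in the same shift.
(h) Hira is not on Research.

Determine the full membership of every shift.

Finance = {}; Research = {Farida, Nadia, Vikram, Zubin}; Governance = {Quill}; Ethics = {Hira}

From (e): Hira ∉ Governance.
From (h): Hira ∉ Research.
Suppose Hira ∈ Finance: no assignment then satisfies all the clues, so Hira ∉ Finance.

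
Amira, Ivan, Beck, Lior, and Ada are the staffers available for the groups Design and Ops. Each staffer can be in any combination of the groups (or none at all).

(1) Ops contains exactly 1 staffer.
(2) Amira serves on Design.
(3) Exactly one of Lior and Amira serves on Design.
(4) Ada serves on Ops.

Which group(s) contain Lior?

Lior: none

From (2): Amira ∈ Design.
From (4): Ada ∈ Ops.
(1): Ops already has 1, so the rest are out.
(3) (exactly one): Lior ∉ Design.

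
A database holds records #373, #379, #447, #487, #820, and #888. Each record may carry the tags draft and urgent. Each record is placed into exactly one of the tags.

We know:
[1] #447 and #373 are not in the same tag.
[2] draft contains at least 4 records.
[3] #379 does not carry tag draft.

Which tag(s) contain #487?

From (3): #379 ∉ draft.
Only one tag left: #379 ∈ urgent.
Suppose #487 ∉ draft: no assignment then satisfies all the clues, so #487 ∈ draft.

#487: draft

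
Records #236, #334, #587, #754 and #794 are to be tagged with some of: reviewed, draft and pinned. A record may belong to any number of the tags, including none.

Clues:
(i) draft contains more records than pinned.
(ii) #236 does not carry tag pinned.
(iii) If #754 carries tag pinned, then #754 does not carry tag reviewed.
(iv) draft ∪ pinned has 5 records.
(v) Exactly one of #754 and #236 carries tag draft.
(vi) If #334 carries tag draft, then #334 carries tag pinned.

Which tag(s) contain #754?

#754: pinned

From (ii): #236 ∉ pinned.
Suppose #754 ∈ reviewed: no assignment then satisfies all the clues, so #754 ∉ reviewed.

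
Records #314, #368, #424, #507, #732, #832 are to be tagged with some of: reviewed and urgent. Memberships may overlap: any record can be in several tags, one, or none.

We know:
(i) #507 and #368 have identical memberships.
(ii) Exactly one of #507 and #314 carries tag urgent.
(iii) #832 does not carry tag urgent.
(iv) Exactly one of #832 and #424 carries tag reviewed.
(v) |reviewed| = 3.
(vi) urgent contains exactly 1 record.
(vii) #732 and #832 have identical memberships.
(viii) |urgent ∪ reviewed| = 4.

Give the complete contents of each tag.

reviewed = {#368, #424, #507}; urgent = {#314}

From (iii): #832 ∉ urgent.
(vii): #732 matches #832: #732 ∉ urgent.
Suppose #314 ∈ reviewed: no assignment then satisfies all the clues, so #314 ∉ reviewed.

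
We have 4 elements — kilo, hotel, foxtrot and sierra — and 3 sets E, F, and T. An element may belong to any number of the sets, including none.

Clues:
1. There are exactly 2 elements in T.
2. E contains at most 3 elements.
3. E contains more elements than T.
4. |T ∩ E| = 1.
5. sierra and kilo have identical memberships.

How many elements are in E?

3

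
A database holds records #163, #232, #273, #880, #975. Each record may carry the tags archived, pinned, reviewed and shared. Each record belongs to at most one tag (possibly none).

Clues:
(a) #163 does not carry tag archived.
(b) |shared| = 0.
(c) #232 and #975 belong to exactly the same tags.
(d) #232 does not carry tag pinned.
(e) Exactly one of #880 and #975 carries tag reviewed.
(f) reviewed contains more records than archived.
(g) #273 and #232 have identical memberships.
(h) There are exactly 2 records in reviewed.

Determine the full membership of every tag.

archived = {}; pinned = {}; reviewed = {#163, #880}; shared = {}

From (a): #163 ∉ archived.
From (d): #232 ∉ pinned.
(b): shared already has 0, so the rest are out.
(c): #975 matches #232: #975 ∉ pinned.
(g): #273 matches #232: #273 ∉ pinned.
Suppose #163 ∈ pinned: no assignment then satisfies all the clues, so #163 ∉ pinned.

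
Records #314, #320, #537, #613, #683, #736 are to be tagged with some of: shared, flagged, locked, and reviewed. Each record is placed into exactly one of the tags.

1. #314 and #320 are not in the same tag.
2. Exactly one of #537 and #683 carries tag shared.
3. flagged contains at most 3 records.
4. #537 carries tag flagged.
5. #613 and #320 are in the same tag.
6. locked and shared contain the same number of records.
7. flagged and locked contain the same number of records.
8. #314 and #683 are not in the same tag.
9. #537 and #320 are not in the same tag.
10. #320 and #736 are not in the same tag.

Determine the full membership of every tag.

From (4): #537 ∈ flagged.
(2) (exactly one): #683 ∈ shared.
(8): #314 ∉ shared.
(9): #320 ∉ flagged.
(5): #613 matches #320: #613 ∉ flagged.
Suppose #314 ∉ flagged: no assignment then satisfies all the clues, so #314 ∈ flagged.

shared = {#683, #736}; flagged = {#314, #537}; locked = {#320, #613}; reviewed = {}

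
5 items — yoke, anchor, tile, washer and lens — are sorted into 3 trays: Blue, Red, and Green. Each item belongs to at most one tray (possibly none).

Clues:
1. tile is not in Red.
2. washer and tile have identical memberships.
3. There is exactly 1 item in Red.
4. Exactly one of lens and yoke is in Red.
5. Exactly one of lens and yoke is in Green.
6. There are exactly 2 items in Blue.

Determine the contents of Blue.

Blue = {tile, washer}

From (1): tile ∉ Red.
(2): washer matches tile: washer ∉ Red.
Suppose yoke ∈ Blue: no assignment then satisfies all the clues, so yoke ∉ Blue.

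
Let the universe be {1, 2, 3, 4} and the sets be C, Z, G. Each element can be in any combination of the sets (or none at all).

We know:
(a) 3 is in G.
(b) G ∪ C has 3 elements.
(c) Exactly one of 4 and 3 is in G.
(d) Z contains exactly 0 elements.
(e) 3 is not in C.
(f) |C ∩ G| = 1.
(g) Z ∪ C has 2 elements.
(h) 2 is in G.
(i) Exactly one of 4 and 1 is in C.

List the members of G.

From (a): 3 ∈ G.
From (e): 3 ∉ C.
From (h): 2 ∈ G.
(c) (exactly one): 4 ∉ G.
(d): Z already has 0, so the rest are out.
Suppose 1 ∈ G: no assignment then satisfies all the clues, so 1 ∉ G.

G = {2, 3}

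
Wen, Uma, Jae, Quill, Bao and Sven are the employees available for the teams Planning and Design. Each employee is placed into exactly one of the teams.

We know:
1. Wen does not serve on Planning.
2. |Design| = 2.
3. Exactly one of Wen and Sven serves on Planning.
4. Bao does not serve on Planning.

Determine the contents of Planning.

From (1): Wen ∉ Planning.
From (4): Bao ∉ Planning.
(3) (exactly one): Sven ∈ Planning.
Only one team left: Wen ∈ Design.
Only one team left: Bao ∈ Design.
(2): Design already has 2, so the rest are out.
Only one team left: Uma ∈ Planning.
Only one team left: Jae ∈ Planning.
Only one team left: Quill ∈ Planning.

Planning = {Jae, Quill, Sven, Uma}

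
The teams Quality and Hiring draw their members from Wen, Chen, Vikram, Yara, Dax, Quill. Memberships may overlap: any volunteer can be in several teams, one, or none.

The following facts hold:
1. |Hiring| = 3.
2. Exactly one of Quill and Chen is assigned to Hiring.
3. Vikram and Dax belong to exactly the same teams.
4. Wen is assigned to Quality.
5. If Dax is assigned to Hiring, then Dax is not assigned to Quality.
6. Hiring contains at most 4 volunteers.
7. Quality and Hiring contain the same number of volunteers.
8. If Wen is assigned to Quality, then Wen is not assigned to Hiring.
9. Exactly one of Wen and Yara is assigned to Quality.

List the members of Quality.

Quality = {Chen, Quill, Wen}

From (4): Wen ∈ Quality.
(8): Wen ∉ Hiring.
(9) (exactly one): Yara ∉ Quality.
Suppose Chen ∉ Quality: no assignment then satisfies all the clues, so Chen ∈ Quality.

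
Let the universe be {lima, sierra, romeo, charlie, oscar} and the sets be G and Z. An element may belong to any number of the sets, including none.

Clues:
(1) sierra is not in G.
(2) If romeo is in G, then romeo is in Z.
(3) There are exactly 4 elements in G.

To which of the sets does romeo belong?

romeo: G, Z

From (1): sierra ∉ G.
(3): only 4 candidates remain for G, so all are in.
(2): romeo ∈ Z.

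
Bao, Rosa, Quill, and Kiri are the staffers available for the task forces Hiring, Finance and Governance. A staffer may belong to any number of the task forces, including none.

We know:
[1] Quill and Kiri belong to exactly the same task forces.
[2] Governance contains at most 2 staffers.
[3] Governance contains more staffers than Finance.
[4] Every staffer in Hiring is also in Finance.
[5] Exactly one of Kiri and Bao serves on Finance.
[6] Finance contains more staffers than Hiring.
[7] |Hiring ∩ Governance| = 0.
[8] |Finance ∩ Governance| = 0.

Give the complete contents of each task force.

Hiring = {}; Finance = {Bao}; Governance = {Kiri, Quill}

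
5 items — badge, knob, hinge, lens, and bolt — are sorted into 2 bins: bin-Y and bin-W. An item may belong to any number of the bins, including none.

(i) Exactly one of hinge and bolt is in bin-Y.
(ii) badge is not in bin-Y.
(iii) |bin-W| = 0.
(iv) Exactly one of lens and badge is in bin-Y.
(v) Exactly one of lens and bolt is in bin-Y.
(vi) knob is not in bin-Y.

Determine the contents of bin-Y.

From (ii): badge ∉ bin-Y.
From (vi): knob ∉ bin-Y.
(iii): bin-W already has 0, so the rest are out.
(iv) (exactly one): lens ∈ bin-Y.
(v) (exactly one): bolt ∉ bin-Y.
(i) (exactly one): hinge ∈ bin-Y.

bin-Y = {hinge, lens}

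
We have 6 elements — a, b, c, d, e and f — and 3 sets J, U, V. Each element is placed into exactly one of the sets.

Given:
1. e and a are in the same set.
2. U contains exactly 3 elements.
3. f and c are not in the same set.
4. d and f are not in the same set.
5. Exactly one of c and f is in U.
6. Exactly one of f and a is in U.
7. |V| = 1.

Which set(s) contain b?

b: J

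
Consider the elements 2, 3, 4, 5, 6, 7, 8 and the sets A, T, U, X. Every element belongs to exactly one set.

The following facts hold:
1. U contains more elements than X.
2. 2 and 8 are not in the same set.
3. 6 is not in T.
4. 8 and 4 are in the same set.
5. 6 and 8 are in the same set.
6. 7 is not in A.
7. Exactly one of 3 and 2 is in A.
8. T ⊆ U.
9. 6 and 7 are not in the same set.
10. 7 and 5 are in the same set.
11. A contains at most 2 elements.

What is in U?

U = {3, 4, 6, 8}

From (3): 6 ∉ T.
From (6): 7 ∉ A.
(5): 8 matches 6: 8 ∉ T.
(10): 5 matches 7: 5 ∉ A.
(4): 4 matches 8: 4 ∉ T.
Suppose 2 ∈ U: no assignment then satisfies all the clues, so 2 ∉ U.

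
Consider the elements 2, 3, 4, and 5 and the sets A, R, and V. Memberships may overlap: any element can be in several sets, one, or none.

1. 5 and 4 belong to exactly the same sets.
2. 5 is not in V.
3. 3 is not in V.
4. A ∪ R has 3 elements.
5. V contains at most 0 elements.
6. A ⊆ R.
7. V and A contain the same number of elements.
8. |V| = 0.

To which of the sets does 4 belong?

4: R

From (2): 5 ∉ V.
From (3): 3 ∉ V.
(1): 4 matches 5: 4 ∉ V.
(5): V already has 0, so the rest are out.
Suppose 4 ∈ A: no assignment then satisfies all the clues, so 4 ∉ A.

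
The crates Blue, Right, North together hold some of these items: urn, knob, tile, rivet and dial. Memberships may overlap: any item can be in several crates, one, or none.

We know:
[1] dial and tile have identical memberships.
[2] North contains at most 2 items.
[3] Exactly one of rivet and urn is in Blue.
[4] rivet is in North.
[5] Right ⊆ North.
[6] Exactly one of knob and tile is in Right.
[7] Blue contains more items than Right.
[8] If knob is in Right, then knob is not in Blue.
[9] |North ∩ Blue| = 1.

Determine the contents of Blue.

Blue = {dial, rivet, tile}

From (4): rivet ∈ North.
Suppose urn ∈ Blue: no assignment then satisfies all the clues, so urn ∉ Blue.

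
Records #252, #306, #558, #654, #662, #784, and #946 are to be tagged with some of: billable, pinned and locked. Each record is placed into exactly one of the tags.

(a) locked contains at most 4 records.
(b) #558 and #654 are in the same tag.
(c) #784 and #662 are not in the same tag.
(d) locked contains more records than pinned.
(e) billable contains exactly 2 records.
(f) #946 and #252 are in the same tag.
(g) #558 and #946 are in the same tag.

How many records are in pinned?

1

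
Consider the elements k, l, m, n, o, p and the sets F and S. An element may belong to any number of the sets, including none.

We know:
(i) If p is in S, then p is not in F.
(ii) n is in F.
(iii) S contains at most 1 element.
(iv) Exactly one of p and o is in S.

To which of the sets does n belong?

n: F

From (ii): n ∈ F.
Suppose n ∈ S: no assignment then satisfies all the clues, so n ∉ S.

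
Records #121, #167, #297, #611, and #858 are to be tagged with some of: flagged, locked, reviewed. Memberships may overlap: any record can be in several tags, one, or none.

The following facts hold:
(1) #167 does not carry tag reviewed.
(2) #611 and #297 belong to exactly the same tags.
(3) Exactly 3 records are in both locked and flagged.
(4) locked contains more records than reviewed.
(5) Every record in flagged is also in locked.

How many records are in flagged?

3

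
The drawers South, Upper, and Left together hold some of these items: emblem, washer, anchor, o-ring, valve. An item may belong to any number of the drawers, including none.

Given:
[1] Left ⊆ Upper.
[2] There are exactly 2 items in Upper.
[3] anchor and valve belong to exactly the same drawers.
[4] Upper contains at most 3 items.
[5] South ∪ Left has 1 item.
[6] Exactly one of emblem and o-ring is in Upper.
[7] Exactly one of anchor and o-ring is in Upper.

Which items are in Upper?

Upper = {o-ring, washer}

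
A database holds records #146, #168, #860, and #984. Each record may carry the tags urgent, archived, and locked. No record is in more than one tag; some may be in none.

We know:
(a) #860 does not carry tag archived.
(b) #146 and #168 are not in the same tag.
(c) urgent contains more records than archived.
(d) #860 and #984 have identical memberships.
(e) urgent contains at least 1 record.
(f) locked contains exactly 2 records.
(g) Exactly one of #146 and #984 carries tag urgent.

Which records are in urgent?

urgent = {#146}

From (a): #860 ∉ archived.
(d): #984 matches #860: #984 ∉ archived.
Suppose #146 ∉ urgent: no assignment then satisfies all the clues, so #146 ∈ urgent.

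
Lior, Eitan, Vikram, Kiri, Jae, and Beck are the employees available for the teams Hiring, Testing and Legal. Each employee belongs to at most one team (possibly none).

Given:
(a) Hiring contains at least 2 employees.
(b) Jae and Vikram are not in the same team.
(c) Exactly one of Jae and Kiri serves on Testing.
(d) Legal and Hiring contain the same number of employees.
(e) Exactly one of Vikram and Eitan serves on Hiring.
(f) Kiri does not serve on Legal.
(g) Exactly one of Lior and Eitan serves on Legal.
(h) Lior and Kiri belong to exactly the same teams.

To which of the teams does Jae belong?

Jae: Legal

From (f): Kiri ∉ Legal.
(h): Lior matches Kiri: Lior ∉ Legal.
(g) (exactly one): Eitan ∈ Legal.
(e) (exactly one): Vikram ∈ Hiring.
(b): Jae ∉ Hiring.
Suppose Jae ∈ Testing: no assignment then satisfies all the clues, so Jae ∉ Testing.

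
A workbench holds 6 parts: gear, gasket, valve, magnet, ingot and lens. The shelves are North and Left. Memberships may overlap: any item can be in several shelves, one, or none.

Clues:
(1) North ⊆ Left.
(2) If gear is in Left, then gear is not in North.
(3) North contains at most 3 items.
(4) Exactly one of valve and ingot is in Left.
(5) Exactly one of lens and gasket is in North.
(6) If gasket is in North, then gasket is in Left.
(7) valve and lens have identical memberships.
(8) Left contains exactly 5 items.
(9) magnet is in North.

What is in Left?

Left = {gasket, gear, lens, magnet, valve}

From (9): magnet ∈ North.
(1) with magnet ∈ North: magnet ∈ Left.
Suppose gear ∉ Left: no assignment then satisfies all the clues, so gear ∈ Left.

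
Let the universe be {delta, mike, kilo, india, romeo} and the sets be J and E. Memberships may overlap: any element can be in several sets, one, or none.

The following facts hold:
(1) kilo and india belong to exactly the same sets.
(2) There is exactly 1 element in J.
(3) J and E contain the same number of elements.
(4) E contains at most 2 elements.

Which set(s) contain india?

india: none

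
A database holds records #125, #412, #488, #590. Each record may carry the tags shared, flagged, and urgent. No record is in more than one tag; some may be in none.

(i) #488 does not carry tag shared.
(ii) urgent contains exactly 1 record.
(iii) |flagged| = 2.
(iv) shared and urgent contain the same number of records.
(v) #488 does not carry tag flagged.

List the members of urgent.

From (i): #488 ∉ shared.
From (v): #488 ∉ flagged.
Suppose #125 ∈ urgent: no assignment then satisfies all the clues, so #125 ∉ urgent.

urgent = {#488}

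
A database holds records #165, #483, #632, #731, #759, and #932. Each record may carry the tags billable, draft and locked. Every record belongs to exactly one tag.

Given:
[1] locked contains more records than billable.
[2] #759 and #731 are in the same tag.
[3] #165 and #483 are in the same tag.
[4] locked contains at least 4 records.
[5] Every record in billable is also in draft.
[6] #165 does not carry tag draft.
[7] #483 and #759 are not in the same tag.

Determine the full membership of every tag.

billable = {}; draft = {#731, #759}; locked = {#165, #483, #632, #932}

From (6): #165 ∉ draft.
(3): #483 matches #165: #483 ∉ draft.
(5) contrapositive: #165 ∉ billable.
(5) contrapositive: #483 ∉ billable.
Only one tag left: #165 ∈ locked.
Only one tag left: #483 ∈ locked.
(7): #759 ∉ locked.
(2): #731 matches #759: #731 ∉ locked.
(4): only 4 candidates remain for locked, so all are in.
Suppose #731 ∈ billable: no assignment then satisfies all the clues, so #731 ∉ billable.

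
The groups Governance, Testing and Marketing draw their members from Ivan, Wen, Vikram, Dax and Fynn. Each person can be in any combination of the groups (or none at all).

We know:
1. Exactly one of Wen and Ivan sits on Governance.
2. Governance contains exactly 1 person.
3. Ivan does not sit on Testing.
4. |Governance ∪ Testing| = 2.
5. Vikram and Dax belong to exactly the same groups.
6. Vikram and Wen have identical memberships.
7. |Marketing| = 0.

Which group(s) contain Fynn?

Fynn: Testing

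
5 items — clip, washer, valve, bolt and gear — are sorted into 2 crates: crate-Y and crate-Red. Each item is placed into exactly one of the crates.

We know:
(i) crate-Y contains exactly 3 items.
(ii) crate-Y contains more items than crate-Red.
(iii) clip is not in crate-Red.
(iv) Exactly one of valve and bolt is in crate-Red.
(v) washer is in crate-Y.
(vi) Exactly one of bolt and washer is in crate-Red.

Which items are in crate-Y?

crate-Y = {clip, valve, washer}

From (iii): clip ∉ crate-Red.
From (v): washer ∈ crate-Y.
(vi) (exactly one): bolt ∈ crate-Red.
Only one crate left: clip ∈ crate-Y.
(iv) (exactly one): valve ∉ crate-Red.
Only one crate left: valve ∈ crate-Y.
(i): crate-Y already has 3, so the rest are out.
Only one crate left: gear ∈ crate-Red.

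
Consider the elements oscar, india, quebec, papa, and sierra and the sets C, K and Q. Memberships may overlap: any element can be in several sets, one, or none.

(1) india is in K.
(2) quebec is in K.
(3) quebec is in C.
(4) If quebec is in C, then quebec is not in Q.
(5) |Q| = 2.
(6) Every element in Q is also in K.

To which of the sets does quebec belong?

From (1): india ∈ K.
From (2): quebec ∈ K.
From (3): quebec ∈ C.
(4): quebec ∉ Q.

quebec: C, K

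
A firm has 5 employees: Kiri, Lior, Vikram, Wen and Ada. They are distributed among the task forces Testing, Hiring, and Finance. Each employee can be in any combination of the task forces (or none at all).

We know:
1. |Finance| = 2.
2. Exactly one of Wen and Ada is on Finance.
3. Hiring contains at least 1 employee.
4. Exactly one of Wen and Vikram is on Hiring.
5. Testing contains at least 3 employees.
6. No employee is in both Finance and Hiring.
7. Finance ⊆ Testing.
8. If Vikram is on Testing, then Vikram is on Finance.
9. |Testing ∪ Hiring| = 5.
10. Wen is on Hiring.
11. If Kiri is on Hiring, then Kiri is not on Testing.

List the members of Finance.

Finance = {Ada, Vikram}

From (10): Wen ∈ Hiring.
(4) (exactly one): Vikram ∉ Hiring.
(6) (disjoint): Wen ∉ Finance.
(2) (exactly one): Ada ∈ Finance.
(6) (disjoint): Ada ∉ Hiring.
(7) with Ada ∈ Finance: Ada ∈ Testing.
Suppose Kiri ∈ Finance: no assignment then satisfies all the clues, so Kiri ∉ Finance.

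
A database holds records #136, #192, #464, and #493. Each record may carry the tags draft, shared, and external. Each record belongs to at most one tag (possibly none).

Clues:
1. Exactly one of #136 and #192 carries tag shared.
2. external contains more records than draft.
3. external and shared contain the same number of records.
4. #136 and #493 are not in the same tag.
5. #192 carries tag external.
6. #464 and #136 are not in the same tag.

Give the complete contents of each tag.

draft = {}; shared = {#136}; external = {#192}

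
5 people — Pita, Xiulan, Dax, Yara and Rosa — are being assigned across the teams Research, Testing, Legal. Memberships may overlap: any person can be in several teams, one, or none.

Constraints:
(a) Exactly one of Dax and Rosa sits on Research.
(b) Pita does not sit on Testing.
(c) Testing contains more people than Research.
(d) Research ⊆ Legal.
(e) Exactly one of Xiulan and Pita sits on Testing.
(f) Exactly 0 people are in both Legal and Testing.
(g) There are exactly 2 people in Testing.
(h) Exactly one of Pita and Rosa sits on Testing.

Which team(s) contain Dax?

Dax: Legal, Research

From (b): Pita ∉ Testing.
(e) (exactly one): Xiulan ∈ Testing.
(h) (exactly one): Rosa ∈ Testing.
(g): Testing already has 2, so the rest are out.
Suppose Dax ∉ Research: no assignment then satisfies all the clues, so Dax ∈ Research.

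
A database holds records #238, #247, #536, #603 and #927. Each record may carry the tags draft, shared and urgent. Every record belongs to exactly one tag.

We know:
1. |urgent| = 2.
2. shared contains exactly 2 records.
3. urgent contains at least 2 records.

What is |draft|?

1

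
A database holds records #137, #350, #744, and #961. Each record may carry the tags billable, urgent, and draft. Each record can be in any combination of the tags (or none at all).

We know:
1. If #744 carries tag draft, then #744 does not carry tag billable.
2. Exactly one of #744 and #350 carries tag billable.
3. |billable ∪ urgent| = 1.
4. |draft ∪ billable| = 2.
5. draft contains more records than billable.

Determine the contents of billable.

billable = {#350}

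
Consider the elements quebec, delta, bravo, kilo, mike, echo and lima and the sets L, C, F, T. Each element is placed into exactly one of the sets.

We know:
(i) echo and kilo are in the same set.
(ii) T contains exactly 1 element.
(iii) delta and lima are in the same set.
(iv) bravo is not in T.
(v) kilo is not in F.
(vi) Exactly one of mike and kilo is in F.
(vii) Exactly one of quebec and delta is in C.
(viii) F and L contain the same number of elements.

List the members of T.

T = {quebec}

From (iv): bravo ∉ T.
From (v): kilo ∉ F.
(i): echo matches kilo: echo ∉ F.
(vi) (exactly one): mike ∈ F.
Suppose quebec ∉ T: no assignment then satisfies all the clues, so quebec ∈ T.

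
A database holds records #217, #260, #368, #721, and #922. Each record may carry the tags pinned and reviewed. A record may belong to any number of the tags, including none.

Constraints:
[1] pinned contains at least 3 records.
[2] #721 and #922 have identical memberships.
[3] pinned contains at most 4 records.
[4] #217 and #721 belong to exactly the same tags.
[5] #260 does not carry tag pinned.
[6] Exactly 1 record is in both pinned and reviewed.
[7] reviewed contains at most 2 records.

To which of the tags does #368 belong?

#368: pinned, reviewed

From (5): #260 ∉ pinned.
Suppose #368 ∉ pinned: no assignment then satisfies all the clues, so #368 ∈ pinned.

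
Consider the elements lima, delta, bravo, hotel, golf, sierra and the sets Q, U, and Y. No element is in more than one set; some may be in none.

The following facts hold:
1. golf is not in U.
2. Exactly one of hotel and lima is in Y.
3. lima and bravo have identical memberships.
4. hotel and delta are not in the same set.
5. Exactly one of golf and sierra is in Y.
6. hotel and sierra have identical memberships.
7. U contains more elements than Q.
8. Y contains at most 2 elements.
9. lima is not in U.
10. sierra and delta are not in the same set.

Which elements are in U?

From (1): golf ∉ U.
From (9): lima ∉ U.
(3): bravo matches lima: bravo ∉ U.
Suppose delta ∉ U: no assignment then satisfies all the clues, so delta ∈ U.

U = {delta}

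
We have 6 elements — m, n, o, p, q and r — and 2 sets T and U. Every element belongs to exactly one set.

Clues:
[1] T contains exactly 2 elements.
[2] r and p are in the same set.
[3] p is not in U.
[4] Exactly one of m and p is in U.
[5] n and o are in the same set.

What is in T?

From (3): p ∉ U.
(2): r matches p: r ∉ U.
(4) (exactly one): m ∈ U.
Only one set left: p ∈ T.
Only one set left: r ∈ T.
(1): T already has 2, so the rest are out.
Only one set left: n ∈ U.
Only one set left: o ∈ U.
Only one set left: q ∈ U.

T = {p, r}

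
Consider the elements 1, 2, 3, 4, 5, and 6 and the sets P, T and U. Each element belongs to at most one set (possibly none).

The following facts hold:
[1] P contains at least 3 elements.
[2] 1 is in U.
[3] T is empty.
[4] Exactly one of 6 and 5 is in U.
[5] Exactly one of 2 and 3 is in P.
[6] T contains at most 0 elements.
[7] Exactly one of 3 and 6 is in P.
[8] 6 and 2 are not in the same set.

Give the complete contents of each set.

P = {3, 4, 5}; T = {}; U = {1, 6}

From (2): 1 ∈ U.
(3): T already has 0, so the rest are out.
Suppose 2 ∈ P: no assignment then satisfies all the clues, so 2 ∉ P.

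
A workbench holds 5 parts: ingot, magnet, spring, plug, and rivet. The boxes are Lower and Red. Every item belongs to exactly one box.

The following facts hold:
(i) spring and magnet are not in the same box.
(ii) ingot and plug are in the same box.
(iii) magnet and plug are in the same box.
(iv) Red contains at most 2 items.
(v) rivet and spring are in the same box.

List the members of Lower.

Lower = {ingot, magnet, plug}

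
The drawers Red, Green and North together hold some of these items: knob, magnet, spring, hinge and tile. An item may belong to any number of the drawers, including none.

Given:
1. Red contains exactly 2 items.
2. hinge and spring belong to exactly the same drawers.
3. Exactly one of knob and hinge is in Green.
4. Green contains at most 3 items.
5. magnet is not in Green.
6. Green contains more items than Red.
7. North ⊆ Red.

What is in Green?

From (5): magnet ∉ Green.
Suppose knob ∈ Green: no assignment then satisfies all the clues, so knob ∉ Green.

Green = {hinge, spring, tile}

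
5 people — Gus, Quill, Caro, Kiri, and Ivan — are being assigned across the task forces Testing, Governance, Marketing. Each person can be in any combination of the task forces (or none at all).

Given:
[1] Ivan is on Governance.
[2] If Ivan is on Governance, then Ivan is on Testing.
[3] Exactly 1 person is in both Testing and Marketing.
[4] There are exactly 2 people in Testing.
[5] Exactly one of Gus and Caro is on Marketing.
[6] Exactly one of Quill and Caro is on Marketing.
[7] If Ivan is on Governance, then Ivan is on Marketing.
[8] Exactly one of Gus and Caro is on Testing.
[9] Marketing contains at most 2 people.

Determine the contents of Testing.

Testing = {Gus, Ivan}

From (1): Ivan ∈ Governance.
(2): Ivan ∈ Testing.
(7): Ivan ∈ Marketing.
Suppose Gus ∉ Testing: no assignment then satisfies all the clues, so Gus ∈ Testing.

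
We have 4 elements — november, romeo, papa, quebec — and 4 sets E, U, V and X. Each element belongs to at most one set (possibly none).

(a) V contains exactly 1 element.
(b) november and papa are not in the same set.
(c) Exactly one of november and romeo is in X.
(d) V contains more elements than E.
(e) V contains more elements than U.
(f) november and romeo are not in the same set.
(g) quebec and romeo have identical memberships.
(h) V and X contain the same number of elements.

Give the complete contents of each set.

E = {}; U = {}; V = {papa}; X = {november}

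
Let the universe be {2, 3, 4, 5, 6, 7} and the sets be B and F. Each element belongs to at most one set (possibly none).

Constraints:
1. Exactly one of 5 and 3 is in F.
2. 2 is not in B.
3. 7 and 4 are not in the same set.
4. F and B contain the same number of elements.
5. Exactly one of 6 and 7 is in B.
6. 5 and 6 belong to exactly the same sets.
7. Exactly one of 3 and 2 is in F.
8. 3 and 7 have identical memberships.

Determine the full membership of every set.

B = {5, 6}; F = {3, 7}

From (2): 2 ∉ B.
Suppose 2 ∈ F: no assignment then satisfies all the clues, so 2 ∉ F.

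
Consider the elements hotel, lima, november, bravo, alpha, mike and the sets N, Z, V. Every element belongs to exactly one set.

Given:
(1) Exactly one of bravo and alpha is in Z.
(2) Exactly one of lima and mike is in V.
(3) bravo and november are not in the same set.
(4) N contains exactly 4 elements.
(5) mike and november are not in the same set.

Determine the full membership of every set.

N = {alpha, hotel, lima, november}; Z = {bravo}; V = {mike}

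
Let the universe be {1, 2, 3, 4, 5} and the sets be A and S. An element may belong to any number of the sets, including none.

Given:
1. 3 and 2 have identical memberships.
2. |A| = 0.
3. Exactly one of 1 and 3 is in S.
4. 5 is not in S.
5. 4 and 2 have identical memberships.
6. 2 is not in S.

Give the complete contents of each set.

A = {}; S = {1}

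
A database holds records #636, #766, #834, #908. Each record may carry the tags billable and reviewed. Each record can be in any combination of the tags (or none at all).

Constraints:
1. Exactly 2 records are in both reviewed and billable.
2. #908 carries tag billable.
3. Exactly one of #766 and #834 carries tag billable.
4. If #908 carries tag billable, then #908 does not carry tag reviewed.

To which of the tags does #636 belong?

#636: billable, reviewed

From (2): #908 ∈ billable.
(4): #908 ∉ reviewed.
Suppose #636 ∉ billable: no assignment then satisfies all the clues, so #636 ∈ billable.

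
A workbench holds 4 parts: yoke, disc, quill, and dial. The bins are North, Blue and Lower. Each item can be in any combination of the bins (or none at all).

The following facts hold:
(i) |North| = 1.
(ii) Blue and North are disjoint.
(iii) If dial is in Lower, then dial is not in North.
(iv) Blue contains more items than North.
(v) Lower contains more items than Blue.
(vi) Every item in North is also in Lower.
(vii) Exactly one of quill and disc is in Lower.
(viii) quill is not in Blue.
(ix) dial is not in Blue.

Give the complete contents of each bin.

From (viii): quill ∉ Blue.
From (ix): dial ∉ Blue.
Suppose yoke ∈ North: no assignment then satisfies all the clues, so yoke ∉ North.

North = {quill}; Blue = {disc, yoke}; Lower = {dial, quill, yoke}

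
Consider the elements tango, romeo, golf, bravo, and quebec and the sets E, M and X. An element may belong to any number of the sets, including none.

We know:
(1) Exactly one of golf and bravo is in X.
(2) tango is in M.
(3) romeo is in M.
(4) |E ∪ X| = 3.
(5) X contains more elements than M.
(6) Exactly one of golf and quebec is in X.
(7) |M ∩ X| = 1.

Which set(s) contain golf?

From (2): tango ∈ M.
From (3): romeo ∈ M.
Suppose golf ∈ E: no assignment then satisfies all the clues, so golf ∉ E.

golf: none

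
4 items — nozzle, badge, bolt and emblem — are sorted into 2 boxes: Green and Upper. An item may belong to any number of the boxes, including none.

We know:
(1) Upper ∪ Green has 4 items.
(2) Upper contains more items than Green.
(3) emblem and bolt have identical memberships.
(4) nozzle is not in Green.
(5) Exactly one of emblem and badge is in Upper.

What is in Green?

Green = {badge}

From (4): nozzle ∉ Green.
Suppose badge ∉ Green: no assignment then satisfies all the clues, so badge ∈ Green.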